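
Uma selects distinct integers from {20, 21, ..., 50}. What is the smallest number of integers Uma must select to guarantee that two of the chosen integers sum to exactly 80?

Two chosen integers sum to 80 exactly when both halves of some pair {x, 80−x} with 30 ≤ x ≤ 80−x ≤ 50 are chosen — 10 such pairs.
The remaining 11 elements (those with no distinct partner in range) can never complete a 80-sum, so the worst case takes all of them and one from each pair: 11 + 10 = 21.
The 22nd integer has to be the second member of some pair, so 21 + 1 = 22.

22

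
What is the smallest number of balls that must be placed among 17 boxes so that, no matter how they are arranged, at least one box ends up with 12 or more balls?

188

With 187 balls one could put exactly 11 in each of the 17 boxes, and no box would reach 12.
Pigeonhole: one more ball must land in a box that already has 11, giving it 12.
So 17 × 11 + 1 = 188 balls are required.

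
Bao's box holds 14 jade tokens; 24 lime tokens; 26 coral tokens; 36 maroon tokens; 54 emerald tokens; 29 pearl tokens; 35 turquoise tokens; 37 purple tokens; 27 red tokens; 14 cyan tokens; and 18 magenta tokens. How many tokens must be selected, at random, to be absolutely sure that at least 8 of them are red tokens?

295

In the worst case for collecting red tokens, every non-red token comes out first.
There are 14 + 24 + 26 + 36 + 54 + 29 + 35 + 37 + 14 + 18 = 287 non-red tokens altogether.
After those, each further token must be red, so 287 + 8 = 295 draws guarantee 8 red tokens.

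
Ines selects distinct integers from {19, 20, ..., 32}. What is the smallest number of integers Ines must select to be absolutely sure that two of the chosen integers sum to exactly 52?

Group the elements by complementary pair {x, 52−x}: {20,32}, {21,31}, {22,30}, …, giving 6 two-element pairs; the single value 26 (it cannot pair with itself since the integers are distinct); and 1 integer whose partner 52−x falls outside [19,32].
By the pigeonhole principle, treating each of those 8 groups as a pigeonhole, one can pick one integer per group — 8 integers — with no two summing to 52.
The 9th integer lands in an occupied pair, forcing a sum of 52.

9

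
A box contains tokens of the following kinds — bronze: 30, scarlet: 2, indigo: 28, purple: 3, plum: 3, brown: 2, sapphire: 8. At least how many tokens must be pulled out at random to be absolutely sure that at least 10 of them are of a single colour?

Put each drawn token into a box by colour. The largest draw with every box below 10 takes min(count, 9) from each colour; colours with fewer than 9 contribute all they have.
Σ min(cᵢ, 9) = 9 + 2 + 9 + 3 + 3 + 2 + 8 = 36.
Draw number 36 + 1 = 37 must push one box to 10.

37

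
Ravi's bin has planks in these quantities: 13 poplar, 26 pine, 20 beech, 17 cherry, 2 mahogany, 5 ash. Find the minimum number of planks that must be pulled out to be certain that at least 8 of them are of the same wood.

Pigeonhole: the 6 woods are the holes; the planks drawn are the pigeons.
To avoid 8 of any one wood, the worst case takes at most 7 of each wood, or every plank of a wood that has fewer than 7.
That gives 7 + 7 + 7 + 7 + 2 + 5 = 35 planks with no wood reaching 8.
The next plank forces some wood to 8, so 35 + 1 = 36.

36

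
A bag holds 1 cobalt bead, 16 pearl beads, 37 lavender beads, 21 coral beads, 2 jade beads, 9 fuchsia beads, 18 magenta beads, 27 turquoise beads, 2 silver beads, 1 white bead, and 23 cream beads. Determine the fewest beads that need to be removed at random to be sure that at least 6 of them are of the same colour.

42

Pigeonhole: put each drawn bead into a box by colour. The largest draw with every box below 6 takes min(count, 5) from each colour; colours with fewer than 5 contribute all they have.
Σ min(cᵢ, 5) = 1 + 5 + 5 + 5 + 2 + 5 + 5 + 5 + 2 + 1 + 5 = 41.
Draw number 41 + 1 = 42 must push one box to 6.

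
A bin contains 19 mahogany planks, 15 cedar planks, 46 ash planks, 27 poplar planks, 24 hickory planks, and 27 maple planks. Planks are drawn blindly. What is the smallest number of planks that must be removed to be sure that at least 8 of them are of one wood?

43

An adversary could hand out at most 7 planks per wood: 7 + 7 + 7 + 7 + 7 + 7 = 42 planks and still no wood has 8.
By the pigeonhole principle, one more plank lands in a wood already at 7, so 43 draws are enough and 42 are not.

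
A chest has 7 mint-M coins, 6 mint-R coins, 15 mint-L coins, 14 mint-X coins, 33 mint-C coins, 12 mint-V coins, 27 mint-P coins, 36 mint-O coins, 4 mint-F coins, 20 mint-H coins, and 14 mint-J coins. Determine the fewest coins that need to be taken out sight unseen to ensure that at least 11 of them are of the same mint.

An adversary could hand out at most 10 coins per mint (mint-M, mint-R, mint-F run out sooner): 7 + 6 + 10 + 10 + 10 + 10 + 10 + 10 + 4 + 10 + 10 = 97 coins and still no mint has 11.
One more coin lands in a mint already at 10, so 98 draws are enough and 97 are not.

98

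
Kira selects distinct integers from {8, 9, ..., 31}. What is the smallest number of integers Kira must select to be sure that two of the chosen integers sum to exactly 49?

Two chosen integers sum to 49 exactly when both halves of some pair {x, 49−x} with 18 ≤ x ≤ 49−x ≤ 31 are chosen — 7 such pairs.
The remaining 10 elements (those with no distinct partner in range) can never complete a 49-sum, so the worst case takes all of them and one from each pair: 10 + 7 = 17.
The 18th integer has to be the second member of some pair, so 17 + 1 = 18.

18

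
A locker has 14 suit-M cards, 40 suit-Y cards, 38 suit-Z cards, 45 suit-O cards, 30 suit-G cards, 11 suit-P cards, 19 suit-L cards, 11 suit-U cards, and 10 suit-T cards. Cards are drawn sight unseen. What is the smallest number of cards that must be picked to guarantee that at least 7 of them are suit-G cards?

In the worst case for collecting suit-G cards, every non-suit-G card comes out first.
There are 14 + 40 + 38 + 45 + 11 + 19 + 11 + 10 = 188 non-suit-G cards altogether.
After those, each further card must be suit-G, so 188 + 7 = 195 draws guarantee 7 suit-G cards.

195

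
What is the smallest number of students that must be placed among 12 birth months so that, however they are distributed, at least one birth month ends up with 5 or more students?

With 48 students one could put exactly 4 in each of the 12 birth months, and no birth month would reach 5.
Pigeonhole: one more student must land in a birth month that already has 4, giving it 5.
So 12 × 4 + 1 = 49 students are required.

49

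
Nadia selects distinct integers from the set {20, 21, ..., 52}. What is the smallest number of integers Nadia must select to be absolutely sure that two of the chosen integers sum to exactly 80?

A set avoiding the sum 80 can contain at most one of each pair {x, 80−x}, plus the 9 elements whose complement lies outside the range or equal to its own complement.
The integers 20, …, 40 (21 of them) are such a set: any two sum to at least 20+21 = 41 and at most 39+40 = 79 < 80.
Any 22nd integer completes one of the 12 pairs, so 22 choices force a sum of 80.

22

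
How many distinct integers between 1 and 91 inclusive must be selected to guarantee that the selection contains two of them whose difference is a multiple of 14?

15

Integers whose pairwise differences are multiples of 14 are exactly those sharing a remainder mod 14. The 14 residue classes mod 14 are the pigeonholes.
With 14 integers one could put 1 in each residue class and have no class reach 2.
The 15th integer pushes some class to 2, so 14·1 + 1 = 15.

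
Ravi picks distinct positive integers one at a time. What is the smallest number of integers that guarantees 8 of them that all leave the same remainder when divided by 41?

288

The 41 residue classes mod 41 are the pigeonholes.
With 287 integers one could put 7 in each residue class and have no class reach 8.
The 288th integer pushes some class to 8, so 41·7 + 1 = 288.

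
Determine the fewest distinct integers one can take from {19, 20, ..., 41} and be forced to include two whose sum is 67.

A set avoiding the sum 67 can contain at most one of each pair {x, 67−x}, plus the 7 elements whose complement lies outside the range.
The integers 19, …, 33 (15 of them) are such a set: any two sum to at least 19+20 = 39 and at most 32+33 = 65 < 67.
Any 16th integer completes one of the 8 pairs, so 16 choices force a sum of 67.

16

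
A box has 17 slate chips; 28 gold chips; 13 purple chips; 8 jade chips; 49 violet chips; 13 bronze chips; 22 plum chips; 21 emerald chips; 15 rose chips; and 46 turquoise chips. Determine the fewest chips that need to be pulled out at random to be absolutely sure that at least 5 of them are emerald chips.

216

In the worst case for collecting emerald chips, every non-emerald chip comes out first.
There are 17 + 28 + 13 + 8 + 49 + 13 + 22 + 15 + 46 = 211 non-emerald chips altogether.
After those, each further chip must be emerald, so 211 + 5 = 216 draws guarantee 5 emerald chips.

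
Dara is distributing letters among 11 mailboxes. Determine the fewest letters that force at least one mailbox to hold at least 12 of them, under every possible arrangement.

122

With 121 letters one could put exactly 11 in each of the 11 mailboxes, and no mailbox would reach 12.
One more letter must land in a mailbox that already has 11, giving it 12.
So 11 × 11 + 1 = 122 letters are required.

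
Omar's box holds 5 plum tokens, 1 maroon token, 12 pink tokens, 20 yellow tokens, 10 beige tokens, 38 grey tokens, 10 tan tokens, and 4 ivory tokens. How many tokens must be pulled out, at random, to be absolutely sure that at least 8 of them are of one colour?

The 8 colours are the holes; the tokens drawn are the pigeons.
To avoid 8 of any one colour, the worst case takes at most 7 of each colour, or every token of a colour that has fewer than 7.
That gives 5 + 1 + 7 + 7 + 7 + 7 + 7 + 4 = 45 tokens with no colour reaching 8.
The next token forces some colour to 8, so 45 + 1 = 46.

46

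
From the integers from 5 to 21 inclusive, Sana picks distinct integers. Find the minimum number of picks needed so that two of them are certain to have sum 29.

Group the elements by complementary pair {x, 29−x}: {8,21}, {9,20}, {10,19}, …, giving 7 two-element pairs and 3 integers whose partner 29−x falls outside [5,21].
Treating each of those 10 groups as a pigeonhole, one can pick one integer per group — 10 integers — with no two summing to 29.
The 11th integer lands in an occupied pair, forcing a sum of 29.

11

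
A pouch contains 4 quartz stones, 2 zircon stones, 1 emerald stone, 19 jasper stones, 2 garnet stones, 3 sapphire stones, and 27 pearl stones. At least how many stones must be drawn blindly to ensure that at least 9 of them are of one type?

Put each drawn stone into a box by type. The largest draw with every box below 9 takes min(count, 8) from each type; types with fewer than 8 contribute all they have.
Σ min(cᵢ, 8) = 4 + 2 + 1 + 8 + 2 + 3 + 8 = 28.
Draw number 28 + 1 = 29 must push one box to 9.

29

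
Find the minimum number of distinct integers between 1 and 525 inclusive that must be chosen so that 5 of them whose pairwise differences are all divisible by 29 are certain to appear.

Integers whose pairwise differences are multiples of 29 are exactly those sharing a remainder mod 29. Pigeonhole: the 29 residue classes mod 29 are the pigeonholes.
With 116 integers one could put 4 in each residue class and have no class reach 5.
The 117th integer pushes some class to 5, so 29·4 + 1 = 117.

117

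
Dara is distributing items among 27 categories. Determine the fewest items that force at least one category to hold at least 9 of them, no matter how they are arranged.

217

With 216 items one could put exactly 8 in each of the 27 categories, and no category would reach 9.
By pigeonhole, one more item must land in a category that already has 8, giving it 9.
So 27 × 8 + 1 = 217 items are required.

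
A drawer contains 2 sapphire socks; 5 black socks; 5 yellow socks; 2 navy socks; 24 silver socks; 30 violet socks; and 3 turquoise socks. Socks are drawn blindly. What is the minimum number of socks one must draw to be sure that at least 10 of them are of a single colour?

An adversary could hand out at most 9 socks per colour (5 colours run out sooner): 2 + 5 + 5 + 2 + 9 + 9 + 3 = 35 socks and still no colour has 10.
By pigeonhole, one more sock lands in a colour already at 9, so 36 draws are enough and 35 are not.

36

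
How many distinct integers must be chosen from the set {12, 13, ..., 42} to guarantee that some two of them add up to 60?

20

Group the elements by complementary pair {x, 60−x}: {18,42}, {19,41}, {20,40}, …, giving 12 two-element pairs, the single value 30 (it cannot pair with itself since the integers are distinct), and 6 integers whose partner 60−x falls outside [12,42].
By the pigeonhole principle, treating each of those 19 groups as a pigeonhole, one can pick one integer per group — 19 integers — with no two summing to 60.
The 20th integer lands in an occupied pair, forcing a sum of 60.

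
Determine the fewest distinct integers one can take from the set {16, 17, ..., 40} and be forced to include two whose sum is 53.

15

Two chosen integers sum to 53 exactly when both halves of some pair {x, 53−x} with 16 ≤ x ≤ 53−x ≤ 37 are chosen — 11 such pairs.
The remaining 3 elements (those with no distinct partner in range) can never complete a 53-sum, so the worst case takes all of them and one from each pair: 3 + 11 = 14.
By the pigeonhole principle, the 15th integer has to be the second member of some pair, so 14 + 1 = 15.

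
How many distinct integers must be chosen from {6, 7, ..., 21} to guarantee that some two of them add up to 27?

9

Two chosen integers sum to 27 exactly when both halves of some pair {x, 27−x} with 6 ≤ x ≤ 27−x ≤ 21 are chosen — 8 such pairs.
Every element belongs to one of those pairs, so the worst case picks one from each: 8 integers.
The 9th integer has to be the second member of some pair, so 8 + 1 = 9.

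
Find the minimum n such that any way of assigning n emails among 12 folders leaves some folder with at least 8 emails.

85

With 84 emails one could put exactly 7 in each of the 12 folders, and no folder would reach 8.
One more email must land in a folder that already has 7, giving it 8.
So 12 × 7 + 1 = 85 emails are required.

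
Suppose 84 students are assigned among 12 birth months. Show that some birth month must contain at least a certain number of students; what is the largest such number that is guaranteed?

By pigeonhole, the 12 birth months are the holes and the 84 students are the pigeons.
If every birth month held at most 6 students, the total would be at most 12 × 6 = 72, which is less than 84.
So some birth month holds at least ⌈84/12⌉ = 7 students.

7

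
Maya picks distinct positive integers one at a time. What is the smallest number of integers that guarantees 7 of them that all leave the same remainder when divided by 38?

The 38 residue classes mod 38 are the pigeonholes.
With 228 integers one could put 6 in each residue class and have no class reach 7.
The 229th integer pushes some class to 7, so 38·6 + 1 = 229.

229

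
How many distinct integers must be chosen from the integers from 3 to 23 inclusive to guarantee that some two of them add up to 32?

15

Two chosen integers sum to 32 exactly when both halves of some pair {x, 32−x} with 9 ≤ x ≤ 32−x ≤ 23 are chosen — 7 such pairs.
The remaining 7 elements (those with no distinct partner in range) can never complete a 32-sum, so the worst case takes all of them and one from each pair: 7 + 7 = 14.
The 15th integer has to be the second member of some pair, so 14 + 1 = 15.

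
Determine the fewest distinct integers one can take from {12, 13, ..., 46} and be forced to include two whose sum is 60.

A set avoiding the sum 60 can contain at most one of each pair {x, 60−x}, plus the 3 elements whose complement lies outside the range or equal to its own complement.
The integers 12, …, 30 (19 of them) are such a set: any two sum to at least 12+13 = 25 and at most 29+30 = 59 < 60.
Any 20th integer completes one of the 16 pairs, so 20 choices force a sum of 60.

20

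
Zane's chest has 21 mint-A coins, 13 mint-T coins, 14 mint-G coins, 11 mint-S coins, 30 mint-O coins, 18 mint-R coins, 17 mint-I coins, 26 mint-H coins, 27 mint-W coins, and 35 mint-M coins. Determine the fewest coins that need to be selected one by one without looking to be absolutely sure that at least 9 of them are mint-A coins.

In the worst case for collecting mint-A coins, every non-mint-A coin comes out first.
There are 13 + 14 + 11 + 30 + 18 + 17 + 26 + 27 + 35 = 191 non-mint-A coins altogether.
After those, each further coin must be mint-A, so 191 + 9 = 200 draws guarantee 9 mint-A coins.

200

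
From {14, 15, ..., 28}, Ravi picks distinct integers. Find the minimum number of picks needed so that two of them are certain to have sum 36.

Two chosen integers sum to 36 exactly when both halves of some pair {x, 36−x} with 14 ≤ x ≤ 36−x ≤ 22 are chosen — 4 such pairs.
The remaining 7 elements (those with no distinct partner in range) can never complete a 36-sum, so the worst case takes all of them and one from each pair: 7 + 4 = 11.
The 12th integer has to be the second member of some pair, so 11 + 1 = 12.

12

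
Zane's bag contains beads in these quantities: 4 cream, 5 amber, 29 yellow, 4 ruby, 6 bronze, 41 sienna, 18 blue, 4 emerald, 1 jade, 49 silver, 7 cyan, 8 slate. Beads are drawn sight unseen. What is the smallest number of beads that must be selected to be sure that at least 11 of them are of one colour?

80

Put each drawn bead into a box by colour. The largest draw with every box below 11 takes min(count, 10) from each colour; colours with fewer than 10 contribute all they have.
Σ min(cᵢ, 10) = 4 + 5 + 10 + 4 + 6 + 10 + 10 + 4 + 1 + 10 + 7 + 8 = 79.
Draw number 79 + 1 = 80 must push one box to 11.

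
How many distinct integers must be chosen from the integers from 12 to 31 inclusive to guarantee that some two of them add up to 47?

Group the elements by complementary pair {x, 47−x}: {16,31}, {17,30}, {18,29}, …, giving 8 two-element pairs and 4 integers whose partner 47−x falls outside [12,31].
By pigeonhole, treating each of those 12 groups as a pigeonhole, one can pick one integer per group — 12 integers — with no two summing to 47.
The 13th integer lands in an occupied pair, forcing a sum of 47.

13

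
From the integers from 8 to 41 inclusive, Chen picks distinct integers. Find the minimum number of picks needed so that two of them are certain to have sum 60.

24

Group the elements by complementary pair {x, 60−x}: {19,41}, {20,40}, {21,39}, …, giving 11 two-element pairs, the single value 30 (it cannot pair with itself since the integers are distinct), and 11 integers whose partner 60−x falls outside [8,41].
Treating each of those 23 groups as a pigeonhole, one can pick one integer per group — 23 integers — with no two summing to 60.
The 24th integer lands in an occupied pair, forcing a sum of 60.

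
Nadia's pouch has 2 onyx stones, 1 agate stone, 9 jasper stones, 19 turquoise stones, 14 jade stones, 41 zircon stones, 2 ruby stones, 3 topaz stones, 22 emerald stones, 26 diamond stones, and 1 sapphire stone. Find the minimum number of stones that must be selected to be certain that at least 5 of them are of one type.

An adversary could hand out at most 4 stones per type (5 types run out sooner): 2 + 1 + 4 + 4 + 4 + 4 + 2 + 3 + 4 + 4 + 1 = 33 stones and still no type has 5.
One more stone lands in a type already at 4, so 34 draws are enough and 33 are not.

34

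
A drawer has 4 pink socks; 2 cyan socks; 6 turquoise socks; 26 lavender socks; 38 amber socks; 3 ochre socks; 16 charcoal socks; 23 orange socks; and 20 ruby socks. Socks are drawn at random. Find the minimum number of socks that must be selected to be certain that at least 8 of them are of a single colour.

An adversary could hand out at most 7 socks per colour (4 colours run out sooner): 4 + 2 + 6 + 7 + 7 + 3 + 7 + 7 + 7 = 50 socks and still no colour has 8.
By pigeonhole, one more sock lands in a colour already at 7, so 51 draws are enough and 50 are not.

51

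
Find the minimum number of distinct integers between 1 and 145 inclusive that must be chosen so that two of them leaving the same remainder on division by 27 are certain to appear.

The 27 residue classes mod 27 are the pigeonholes.
With 27 integers one could put 1 in each residue class and have no class reach 2.
The 28th integer pushes some class to 2, so 27·1 + 1 = 28.

28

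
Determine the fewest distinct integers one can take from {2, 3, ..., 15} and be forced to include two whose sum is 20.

10

Group the elements by complementary pair {x, 20−x}: {5,15}, {6,14}, {7,13}, …, giving 5 two-element pairs, the single value 10 (it cannot pair with itself since the integers are distinct), and 3 integers whose partner 20−x falls outside [2,15].
Treating each of those 9 groups as a pigeonhole, one can pick one integer per group — 9 integers — with no two summing to 20.
The 10th integer lands in an occupied pair, forcing a sum of 20.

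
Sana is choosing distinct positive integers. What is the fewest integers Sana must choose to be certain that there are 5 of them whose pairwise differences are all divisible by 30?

121

Integers whose pairwise differences are multiples of 30 are exactly those sharing a remainder mod 30. By the pigeonhole principle, the 30 residue classes mod 30 are the pigeonholes.
With 120 integers one could put 4 in each residue class and have no class reach 5.
The 121st integer pushes some class to 5, so 30·4 + 1 = 121.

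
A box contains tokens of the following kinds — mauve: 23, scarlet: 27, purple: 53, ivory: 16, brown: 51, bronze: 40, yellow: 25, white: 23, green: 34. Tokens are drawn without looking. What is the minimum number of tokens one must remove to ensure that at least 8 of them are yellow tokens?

In the worst case for collecting yellow tokens, every non-yellow token comes out first.
There are 23 + 27 + 53 + 16 + 51 + 40 + 23 + 34 = 267 non-yellow tokens altogether.
After those, each further token must be yellow, so 267 + 8 = 275 draws guarantee 8 yellow tokens.

275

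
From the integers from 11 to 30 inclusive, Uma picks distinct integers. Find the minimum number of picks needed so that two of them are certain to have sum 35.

14

Two chosen integers sum to 35 exactly when both halves of some pair {x, 35−x} with 11 ≤ x ≤ 35−x ≤ 24 are chosen — 7 such pairs.
The remaining 6 elements (those with no distinct partner in range) can never complete a 35-sum, so the worst case takes all of them and one from each pair: 6 + 7 = 13.
By the pigeonhole principle, the 14th integer has to be the second member of some pair, so 13 + 1 = 14.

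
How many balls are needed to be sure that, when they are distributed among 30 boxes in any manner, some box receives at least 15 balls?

421

With 420 balls one could put exactly 14 in each of the 30 boxes, and no box would reach 15.
By the pigeonhole principle, one more ball must land in a box that already has 14, giving it 15.
So 30 × 14 + 1 = 421 balls are required.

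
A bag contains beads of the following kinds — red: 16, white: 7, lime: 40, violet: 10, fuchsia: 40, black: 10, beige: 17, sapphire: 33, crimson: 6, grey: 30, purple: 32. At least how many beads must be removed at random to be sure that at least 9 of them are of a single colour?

86

Put each drawn bead into a box by colour. The largest draw with every box below 9 takes min(count, 8) from each colour; colours with fewer than 8 contribute all they have.
Σ min(cᵢ, 8) = 8 + 7 + 8 + 8 + 8 + 8 + 8 + 8 + 6 + 8 + 8 = 85.
Draw number 85 + 1 = 86 must push one box to 9.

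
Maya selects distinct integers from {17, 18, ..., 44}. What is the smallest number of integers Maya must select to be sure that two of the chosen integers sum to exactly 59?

16

Two chosen integers sum to 59 exactly when both halves of some pair {x, 59−x} with 17 ≤ x ≤ 59−x ≤ 42 are chosen — 13 such pairs.
The remaining 2 elements (those with no distinct partner in range) can never complete a 59-sum, so the worst case takes all of them and one from each pair: 2 + 13 = 15.
By pigeonhole, the 16th integer has to be the second member of some pair, so 15 + 1 = 16.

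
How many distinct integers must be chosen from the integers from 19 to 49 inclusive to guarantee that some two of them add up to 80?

Group the elements by complementary pair {x, 80−x}: {31,49}, {32,48}, {33,47}, …, giving 9 two-element pairs, the single value 40 (it cannot pair with itself since the integers are distinct), and 12 integers whose partner 80−x falls outside [19,49].
Treating each of those 22 groups as a pigeonhole, one can pick one integer per group — 22 integers — with no two summing to 80.
The 23rd integer lands in an occupied pair, forcing a sum of 80.

23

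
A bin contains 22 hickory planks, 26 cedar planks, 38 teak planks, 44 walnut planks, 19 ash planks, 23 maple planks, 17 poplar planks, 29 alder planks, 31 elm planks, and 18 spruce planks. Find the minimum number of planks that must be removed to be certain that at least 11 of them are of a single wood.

101

By pigeonhole, the 10 woods are the holes; the planks drawn are the pigeons.
To avoid 11 of any one wood, the worst case takes at most 10 of each wood.
That gives 10 + 10 + 10 + 10 + 10 + 10 + 10 + 10 + 10 + 10 = 100 planks with no wood reaching 11.
The next plank forces some wood to 11, so 100 + 1 = 101.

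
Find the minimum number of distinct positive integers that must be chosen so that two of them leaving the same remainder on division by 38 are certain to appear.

By pigeonhole, the 38 residue classes mod 38 are the pigeonholes.
With 38 integers one could put 1 in each residue class and have no class reach 2.
The 39th integer pushes some class to 2, so 38·1 + 1 = 39.

39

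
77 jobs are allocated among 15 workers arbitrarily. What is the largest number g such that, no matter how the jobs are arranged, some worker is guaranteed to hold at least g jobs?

6

The 15 workers are the holes and the 77 jobs are the pigeons.
If every worker held at most 5 jobs, the total would be at most 15 × 5 = 75, which is less than 77.
So some worker holds at least ⌈77/15⌉ = 6 jobs.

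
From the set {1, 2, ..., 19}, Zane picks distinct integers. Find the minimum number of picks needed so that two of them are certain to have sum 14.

Two chosen integers sum to 14 exactly when both halves of some pair {x, 14−x} with 1 ≤ x ≤ 14−x ≤ 13 are chosen — 6 such pairs.
The remaining 7 elements (those with no distinct partner in range) can never complete a 14-sum, so the worst case takes all of them and one from each pair: 7 + 6 = 13.
The 14th integer has to be the second member of some pair, so 13 + 1 = 14.

14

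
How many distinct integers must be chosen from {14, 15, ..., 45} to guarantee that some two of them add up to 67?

21

A set avoiding the sum 67 can contain at most one of each pair {x, 67−x}, plus the 8 elements whose complement lies outside the range.
The integers 14, …, 33 (20 of them) are such a set: any two sum to at least 14+15 = 29 and at most 32+33 = 65 < 67.
Pigeonhole: any 21st integer completes one of the 12 pairs, so 21 choices force a sum of 67.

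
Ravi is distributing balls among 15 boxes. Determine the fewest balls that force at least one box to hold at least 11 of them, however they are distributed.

151

With 150 balls one could put exactly 10 in each of the 15 boxes, and no box would reach 11.
One more ball must land in a box that already has 10, giving it 11.
So 15 × 10 + 1 = 151 balls are required.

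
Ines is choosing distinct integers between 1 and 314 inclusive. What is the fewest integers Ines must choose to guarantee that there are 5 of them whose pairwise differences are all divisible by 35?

Integers whose pairwise differences are multiples of 35 are exactly those sharing a remainder mod 35. The 35 residue classes mod 35 are the pigeonholes.
With 140 integers one could put 4 in each residue class and have no class reach 5.
The 141st integer pushes some class to 5, so 35·4 + 1 = 141.

141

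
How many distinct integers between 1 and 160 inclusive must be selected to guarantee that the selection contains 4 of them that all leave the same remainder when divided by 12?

37

The 12 residue classes mod 12 are the pigeonholes.
With 36 integers one could put 3 in each residue class and have no class reach 4.
The 37th integer pushes some class to 4, so 12·3 + 1 = 37.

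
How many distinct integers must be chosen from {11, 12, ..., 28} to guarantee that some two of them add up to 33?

13

Group the elements by complementary pair {x, 33−x}: {11,22}, {12,21}, {13,20}, …, giving 6 two-element pairs and 6 integers whose partner 33−x falls outside [11,28].
Pigeonhole: treating each of those 12 groups as a pigeonhole, one can pick one integer per group — 12 integers — with no two summing to 33.
The 13th integer lands in an occupied pair, forcing a sum of 33.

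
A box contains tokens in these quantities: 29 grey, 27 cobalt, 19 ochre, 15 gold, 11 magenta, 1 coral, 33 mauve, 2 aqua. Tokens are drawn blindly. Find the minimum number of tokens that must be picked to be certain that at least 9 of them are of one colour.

An adversary could hand out at most 8 tokens per colour (coral, aqua run out sooner): 8 + 8 + 8 + 8 + 8 + 1 + 8 + 2 = 51 tokens and still no colour has 9.
By the pigeonhole principle, one more token lands in a colour already at 8, so 52 draws are enough and 51 are not.

52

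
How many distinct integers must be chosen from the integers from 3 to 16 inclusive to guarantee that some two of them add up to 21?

9

Group the elements by complementary pair {x, 21−x}: {5,16}, {6,15}, {7,14}, …, giving 6 two-element pairs and 2 integers whose partner 21−x falls outside [3,16].
Treating each of those 8 groups as a pigeonhole, one can pick one integer per group — 8 integers — with no two summing to 21.
The 9th integer lands in an occupied pair, forcing a sum of 21.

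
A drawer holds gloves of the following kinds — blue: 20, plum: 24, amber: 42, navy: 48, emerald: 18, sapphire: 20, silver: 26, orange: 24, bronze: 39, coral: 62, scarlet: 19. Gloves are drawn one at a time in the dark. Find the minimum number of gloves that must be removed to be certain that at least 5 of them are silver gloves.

321

In the worst case for collecting silver gloves, every non-silver glove comes out first.
There are 20 + 24 + 42 + 48 + 18 + 20 + 24 + 39 + 62 + 19 = 316 non-silver gloves altogether.
After those, each further glove must be silver, so 316 + 5 = 321 draws guarantee 5 silver gloves.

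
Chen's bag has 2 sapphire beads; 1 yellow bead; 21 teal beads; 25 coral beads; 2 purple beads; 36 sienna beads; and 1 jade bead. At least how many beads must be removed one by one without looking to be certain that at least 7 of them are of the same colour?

25

Pigeonhole: put each drawn bead into a box by colour. The largest draw with every box below 7 takes min(count, 6) from each colour; colours with fewer than 6 contribute all they have.
Σ min(cᵢ, 6) = 2 + 1 + 6 + 6 + 2 + 6 + 1 = 24.
Draw number 24 + 1 = 25 must push one box to 7.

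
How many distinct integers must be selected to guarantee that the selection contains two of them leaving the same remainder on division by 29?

30

By the pigeonhole principle, the 29 residue classes mod 29 are the pigeonholes.
With 29 integers one could put 1 in each residue class and have no class reach 2.
The 30th integer pushes some class to 2, so 29·1 + 1 = 30.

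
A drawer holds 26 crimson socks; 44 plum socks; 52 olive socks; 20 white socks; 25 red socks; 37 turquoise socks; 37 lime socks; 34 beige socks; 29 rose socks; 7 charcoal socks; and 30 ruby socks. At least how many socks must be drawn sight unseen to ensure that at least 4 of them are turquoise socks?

308

In the worst case for collecting turquoise socks, every non-turquoise sock comes out first.
There are 26 + 44 + 52 + 20 + 25 + 37 + 34 + 29 + 7 + 30 = 304 non-turquoise socks altogether.
After those, each further sock must be turquoise, so 304 + 4 = 308 draws guarantee 4 turquoise socks.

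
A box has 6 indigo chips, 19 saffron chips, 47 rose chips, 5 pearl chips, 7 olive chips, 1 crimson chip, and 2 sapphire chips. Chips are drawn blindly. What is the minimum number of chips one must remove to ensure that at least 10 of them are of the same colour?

40

By pigeonhole, the 7 colours are the holes; the chips drawn are the pigeons.
To avoid 10 of any one colour, the worst case takes at most 9 of each colour, or every chip of a colour that has fewer than 9.
That gives 6 + 9 + 9 + 5 + 7 + 1 + 2 = 39 chips with no colour reaching 10.
The next chip forces some colour to 10, so 39 + 1 = 40.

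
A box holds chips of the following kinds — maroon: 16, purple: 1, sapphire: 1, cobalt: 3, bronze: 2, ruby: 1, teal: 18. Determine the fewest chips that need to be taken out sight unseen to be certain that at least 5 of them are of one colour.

17

An adversary could hand out at most 4 chips per colour (5 colours run out sooner): 4 + 1 + 1 + 3 + 2 + 1 + 4 = 16 chips and still no colour has 5.
One more chip lands in a colour already at 4, so 17 draws are enough and 16 are not.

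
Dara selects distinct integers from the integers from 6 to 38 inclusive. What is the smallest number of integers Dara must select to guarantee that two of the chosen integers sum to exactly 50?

21

A set avoiding the sum 50 can contain at most one of each pair {x, 50−x}, plus the 7 elements whose complement lies outside the range or equal to its own complement.
The integers 6, …, 25 (20 of them) are such a set: any two sum to at least 6+7 = 13 and at most 24+25 = 49 < 50.
Pigeonhole: any 21st integer completes one of the 13 pairs, so 21 choices force a sum of 50.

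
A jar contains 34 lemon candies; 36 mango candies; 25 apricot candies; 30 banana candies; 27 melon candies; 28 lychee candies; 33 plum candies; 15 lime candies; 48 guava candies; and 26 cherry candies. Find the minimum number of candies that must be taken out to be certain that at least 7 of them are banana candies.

In the worst case for collecting banana candies, every non-banana candy comes out first.
There are 34 + 36 + 25 + 27 + 28 + 33 + 15 + 48 + 26 = 272 non-banana candies altogether.
After those, each further candy must be banana, so 272 + 7 = 279 draws guarantee 7 banana candies.

279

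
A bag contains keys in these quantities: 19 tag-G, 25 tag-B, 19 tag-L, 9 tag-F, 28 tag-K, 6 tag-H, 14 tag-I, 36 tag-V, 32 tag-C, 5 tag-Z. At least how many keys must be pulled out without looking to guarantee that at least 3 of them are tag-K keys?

168

In the worst case for collecting tag-K keys, every non-tag-K key comes out first.
There are 19 + 25 + 19 + 9 + 6 + 14 + 36 + 32 + 5 = 165 non-tag-K keys altogether.
After those, each further key must be tag-K, so 165 + 3 = 168 draws guarantee 3 tag-K keys.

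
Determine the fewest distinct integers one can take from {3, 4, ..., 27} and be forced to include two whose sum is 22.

18

Group the elements by complementary pair {x, 22−x}: {3,19}, {4,18}, {5,17}, …, giving 8 two-element pairs; the single value 11 (it cannot pair with itself since the integers are distinct); and 8 integers whose partner 22−x falls outside [3,27].
Treating each of those 17 groups as a pigeonhole, one can pick one integer per group — 17 integers — with no two summing to 22.
The 18th integer lands in an occupied pair, forcing a sum of 22.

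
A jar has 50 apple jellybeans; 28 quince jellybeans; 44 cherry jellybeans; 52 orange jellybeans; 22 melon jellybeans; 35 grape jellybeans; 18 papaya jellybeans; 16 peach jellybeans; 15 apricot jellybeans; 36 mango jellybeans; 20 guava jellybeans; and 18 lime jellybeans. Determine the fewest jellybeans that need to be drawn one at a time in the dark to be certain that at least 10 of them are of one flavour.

109

Put each drawn jellybean into a box by flavour. The largest draw with every box below 10 takes min(count, 9) from each flavour.
Σ min(cᵢ, 9) = 9 + 9 + 9 + 9 + 9 + 9 + 9 + 9 + 9 + 9 + 9 + 9 = 108.
Draw number 108 + 1 = 109 must push one box to 10.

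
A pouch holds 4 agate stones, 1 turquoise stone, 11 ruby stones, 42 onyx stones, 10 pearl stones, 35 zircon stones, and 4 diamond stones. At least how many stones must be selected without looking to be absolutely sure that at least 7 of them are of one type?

An adversary could hand out at most 6 stones per type (agate, turquoise, diamond run out sooner): 4 + 1 + 6 + 6 + 6 + 6 + 4 = 33 stones and still no type has 7.
By pigeonhole, one more stone lands in a type already at 6, so 34 draws are enough and 33 are not.

34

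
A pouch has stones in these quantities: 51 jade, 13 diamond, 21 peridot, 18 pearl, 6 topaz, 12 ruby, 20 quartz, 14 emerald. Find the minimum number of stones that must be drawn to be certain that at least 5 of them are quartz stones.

140

In the worst case for collecting quartz stones, every non-quartz stone comes out first.
There are 51 + 13 + 21 + 18 + 6 + 12 + 14 = 135 non-quartz stones altogether.
After those, each further stone must be quartz, so 135 + 5 = 140 draws guarantee 5 quartz stones.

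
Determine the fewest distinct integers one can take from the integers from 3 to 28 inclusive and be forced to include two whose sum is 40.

Two chosen integers sum to 40 exactly when both halves of some pair {x, 40−x} with 12 ≤ x ≤ 40−x ≤ 28 are chosen — 8 such pairs.
The remaining 10 elements (those with no distinct partner in range) can never complete a 40-sum, so the worst case takes all of them and one from each pair: 10 + 8 = 18.
By the pigeonhole principle, the 19th integer has to be the second member of some pair, so 18 + 1 = 19.

19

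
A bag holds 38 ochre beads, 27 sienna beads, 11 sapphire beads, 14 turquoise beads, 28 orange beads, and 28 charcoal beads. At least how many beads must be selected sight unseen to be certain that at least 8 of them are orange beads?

126

In the worst case for collecting orange beads, every non-orange bead comes out first.
There are 38 + 27 + 11 + 14 + 28 = 118 non-orange beads altogether.
After those, each further bead must be orange, so 118 + 8 = 126 draws guarantee 8 orange beads.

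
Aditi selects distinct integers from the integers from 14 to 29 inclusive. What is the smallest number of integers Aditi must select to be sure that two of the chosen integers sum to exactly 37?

12

A set avoiding the sum 37 can contain at most one of each pair {x, 37−x}, plus the 6 elements whose complement lies outside the range.
The integers 19, …, 29 (11 of them) are such a set: any two sum to at least 19+20 = 39 > 37.
Any 12th integer completes one of the 5 pairs, so 12 choices force a sum of 37.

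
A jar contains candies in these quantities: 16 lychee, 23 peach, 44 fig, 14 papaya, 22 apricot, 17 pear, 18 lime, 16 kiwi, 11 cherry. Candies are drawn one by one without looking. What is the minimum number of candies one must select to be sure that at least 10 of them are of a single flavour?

Put each drawn candy into a box by flavour. The largest draw with every box below 10 takes min(count, 9) from each flavour.
Σ min(cᵢ, 9) = 9 + 9 + 9 + 9 + 9 + 9 + 9 + 9 + 9 = 81.
Draw number 81 + 1 = 82 must push one box to 10.

82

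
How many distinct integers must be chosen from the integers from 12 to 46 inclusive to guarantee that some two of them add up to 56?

20

A set avoiding the sum 56 can contain at most one of each pair {x, 56−x}, plus the 3 elements whose complement lies outside the range or equal to its own complement.
The integers 28, …, 46 (19 of them) are such a set: any two sum to at least 28+29 = 57 > 56.
Any 20th integer completes one of the 16 pairs, so 20 choices force a sum of 56.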